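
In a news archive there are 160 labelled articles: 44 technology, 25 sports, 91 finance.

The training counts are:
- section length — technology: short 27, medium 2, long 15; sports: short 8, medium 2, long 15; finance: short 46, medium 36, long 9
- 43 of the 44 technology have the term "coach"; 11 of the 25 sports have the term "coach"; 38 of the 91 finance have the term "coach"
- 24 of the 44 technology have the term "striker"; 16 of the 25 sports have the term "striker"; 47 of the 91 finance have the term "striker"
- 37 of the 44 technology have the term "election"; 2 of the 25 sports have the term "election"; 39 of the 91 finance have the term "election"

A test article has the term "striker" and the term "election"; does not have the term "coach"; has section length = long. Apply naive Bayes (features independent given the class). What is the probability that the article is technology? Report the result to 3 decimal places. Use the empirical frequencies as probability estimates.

0.090

technology: (44/160) × (15/44) × (1/44) × (24/44) × (37/44) ≈ 0.000977296
sports: (25/160) × (15/25) × (14/25) × (16/25) × (2/25) = 0.002688
finance: (91/160) × (9/91) × (53/91) × (47/91) × (39/91) ≈ 0.00725165
P(technology | x) = 0.000977296 / 0.010916946 ≈ 0.090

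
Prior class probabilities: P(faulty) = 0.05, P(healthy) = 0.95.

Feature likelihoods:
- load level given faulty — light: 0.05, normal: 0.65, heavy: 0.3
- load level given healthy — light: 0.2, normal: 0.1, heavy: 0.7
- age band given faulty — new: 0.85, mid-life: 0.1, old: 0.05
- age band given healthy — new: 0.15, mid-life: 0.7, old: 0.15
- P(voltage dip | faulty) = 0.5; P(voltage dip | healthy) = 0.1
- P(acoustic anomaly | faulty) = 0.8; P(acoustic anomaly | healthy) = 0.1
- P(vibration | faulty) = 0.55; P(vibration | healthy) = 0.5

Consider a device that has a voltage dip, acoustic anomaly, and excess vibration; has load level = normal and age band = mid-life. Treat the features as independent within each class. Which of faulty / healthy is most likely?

faulty: 0.05 × 0.65 × 0.1 × 0.5 × 0.8 × 0.55 = 0.000715
healthy: 0.95 × 0.1 × 0.7 × 0.1 × 0.1 × 0.5 = 0.0003325
Highest score → faulty.

faulty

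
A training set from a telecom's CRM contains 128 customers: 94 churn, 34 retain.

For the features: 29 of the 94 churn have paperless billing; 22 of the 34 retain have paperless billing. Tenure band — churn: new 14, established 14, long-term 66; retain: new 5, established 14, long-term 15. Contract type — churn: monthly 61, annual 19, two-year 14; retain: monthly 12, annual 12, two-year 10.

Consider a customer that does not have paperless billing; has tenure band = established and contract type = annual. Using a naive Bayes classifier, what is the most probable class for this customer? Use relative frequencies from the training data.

churn: (94/128) × (65/94) × (14/94) × (19/94) ≈ 0.0152872
retain: (34/128) × (12/34) × (14/34) × (12/34) ≈ 0.0136246
Highest score → churn.

churn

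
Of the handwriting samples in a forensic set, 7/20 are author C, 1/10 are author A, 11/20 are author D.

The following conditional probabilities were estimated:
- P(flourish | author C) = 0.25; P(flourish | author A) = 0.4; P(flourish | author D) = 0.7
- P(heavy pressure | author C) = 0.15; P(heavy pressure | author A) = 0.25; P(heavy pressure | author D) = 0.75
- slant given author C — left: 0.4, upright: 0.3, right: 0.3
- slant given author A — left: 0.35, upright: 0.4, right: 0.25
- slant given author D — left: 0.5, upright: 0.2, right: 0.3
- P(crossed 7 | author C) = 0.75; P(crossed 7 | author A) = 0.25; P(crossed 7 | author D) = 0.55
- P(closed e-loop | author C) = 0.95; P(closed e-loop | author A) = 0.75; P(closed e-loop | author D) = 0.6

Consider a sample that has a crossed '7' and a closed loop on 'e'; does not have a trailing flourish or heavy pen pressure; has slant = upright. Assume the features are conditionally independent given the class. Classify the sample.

author C

author C: 0.35 × (1−0.25) × (1−0.15) × 0.3 × 0.75 × 0.95 = 0.04769296875
author A: 0.1 × (1−0.4) × (1−0.25) × 0.4 × 0.25 × 0.75 = 0.003375
author D: 0.55 × (1−0.7) × (1−0.75) × 0.2 × 0.55 × 0.6 = 0.0027225
Highest score → author C.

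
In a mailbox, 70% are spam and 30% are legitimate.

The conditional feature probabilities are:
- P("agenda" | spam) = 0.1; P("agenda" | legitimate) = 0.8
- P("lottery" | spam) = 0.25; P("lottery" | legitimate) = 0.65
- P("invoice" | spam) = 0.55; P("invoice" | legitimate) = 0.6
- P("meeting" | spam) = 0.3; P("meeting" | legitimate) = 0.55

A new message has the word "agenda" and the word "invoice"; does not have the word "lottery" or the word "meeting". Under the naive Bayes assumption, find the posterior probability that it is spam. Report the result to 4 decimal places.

0.4712

spam: 0.7 × 0.1 × (1−0.25) × 0.55 × (1−0.3) = 0.0202125
legitimate: 0.3 × 0.8 × (1−0.65) × 0.6 × (1−0.55) = 0.02268
P(spam | x) = 0.0202125 / 0.0428925 ≈ 0.4712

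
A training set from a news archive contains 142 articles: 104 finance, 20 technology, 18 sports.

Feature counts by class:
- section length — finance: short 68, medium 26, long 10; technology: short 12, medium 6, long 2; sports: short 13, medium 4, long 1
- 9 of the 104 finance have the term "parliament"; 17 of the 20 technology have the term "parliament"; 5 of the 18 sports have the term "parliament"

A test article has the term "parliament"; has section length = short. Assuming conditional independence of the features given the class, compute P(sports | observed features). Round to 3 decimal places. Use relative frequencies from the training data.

0.183

finance: (104/142) × (68/104) × (9/104) ≈ 0.041441
technology: (20/142) × (12/20) × (17/20) ≈ 0.071831
sports: (18/142) × (13/18) × (5/18) ≈ 0.0254304
P(sports | x) = 0.0254304 / 0.1387024 ≈ 0.183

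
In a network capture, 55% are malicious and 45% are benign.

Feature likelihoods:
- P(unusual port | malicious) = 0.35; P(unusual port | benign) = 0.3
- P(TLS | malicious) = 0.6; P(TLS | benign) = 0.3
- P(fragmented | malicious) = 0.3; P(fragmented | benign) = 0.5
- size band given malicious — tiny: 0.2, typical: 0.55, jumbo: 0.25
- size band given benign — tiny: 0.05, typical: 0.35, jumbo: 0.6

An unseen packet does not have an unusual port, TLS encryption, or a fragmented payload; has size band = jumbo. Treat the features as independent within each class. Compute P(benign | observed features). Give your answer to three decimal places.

0.726

malicious: 0.55 × (1−0.35) × (1−0.6) × (1−0.3) × 0.25 = 0.025025
benign: 0.45 × (1−0.3) × (1−0.3) × (1−0.5) × 0.6 = 0.06615
P(benign | x) = 0.06615 / 0.091175 ≈ 0.726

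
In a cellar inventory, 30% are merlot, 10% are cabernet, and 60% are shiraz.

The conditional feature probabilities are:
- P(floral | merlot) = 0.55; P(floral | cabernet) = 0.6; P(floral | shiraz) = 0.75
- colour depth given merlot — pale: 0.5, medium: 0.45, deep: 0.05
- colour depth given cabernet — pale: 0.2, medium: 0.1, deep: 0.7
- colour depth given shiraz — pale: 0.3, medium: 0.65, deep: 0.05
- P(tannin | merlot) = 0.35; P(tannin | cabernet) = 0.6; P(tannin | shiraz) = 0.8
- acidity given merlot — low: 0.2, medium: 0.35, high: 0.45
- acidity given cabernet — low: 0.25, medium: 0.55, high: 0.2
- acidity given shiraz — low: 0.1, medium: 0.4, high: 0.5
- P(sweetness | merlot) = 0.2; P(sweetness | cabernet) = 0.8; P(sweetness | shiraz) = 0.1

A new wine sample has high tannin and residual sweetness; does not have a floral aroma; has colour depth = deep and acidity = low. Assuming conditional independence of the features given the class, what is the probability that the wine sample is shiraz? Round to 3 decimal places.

0.017

merlot: 0.3 × (1−0.55) × 0.05 × 0.35 × 0.2 × 0.2 = 0.0000945
cabernet: 0.1 × (1−0.6) × 0.7 × 0.6 × 0.25 × 0.8 = 0.00336
shiraz: 0.6 × (1−0.75) × 0.05 × 0.8 × 0.1 × 0.1 = 0.00006
P(shiraz | x) = 0.00006 / 0.0035145 ≈ 0.017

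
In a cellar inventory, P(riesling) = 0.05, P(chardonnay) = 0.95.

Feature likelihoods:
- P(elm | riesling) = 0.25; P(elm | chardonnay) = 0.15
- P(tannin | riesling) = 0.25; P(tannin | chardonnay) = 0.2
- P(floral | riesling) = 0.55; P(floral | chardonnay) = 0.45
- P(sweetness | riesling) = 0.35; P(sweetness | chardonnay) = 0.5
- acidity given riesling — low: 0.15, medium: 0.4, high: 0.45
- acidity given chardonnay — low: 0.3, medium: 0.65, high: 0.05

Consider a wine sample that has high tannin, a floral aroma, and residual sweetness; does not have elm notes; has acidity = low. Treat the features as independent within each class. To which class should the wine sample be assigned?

riesling: 0.05 × (1−0.25) × 0.25 × 0.55 × 0.35 × 0.15 = 0.000270703125
chardonnay: 0.95 × (1−0.15) × 0.2 × 0.45 × 0.5 × 0.3 = 0.01090125
Highest score → chardonnay.

chardonnay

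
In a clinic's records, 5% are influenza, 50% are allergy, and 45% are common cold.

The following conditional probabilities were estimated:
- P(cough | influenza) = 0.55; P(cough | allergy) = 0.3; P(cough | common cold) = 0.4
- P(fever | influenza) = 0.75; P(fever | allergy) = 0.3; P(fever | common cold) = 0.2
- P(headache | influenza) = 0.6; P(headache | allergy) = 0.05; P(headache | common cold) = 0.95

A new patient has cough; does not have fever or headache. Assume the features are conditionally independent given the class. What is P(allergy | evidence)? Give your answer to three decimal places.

influenza: 0.05 × 0.55 × (1−0.75) × (1−0.6) = 0.00275
allergy: 0.5 × 0.3 × (1−0.3) × (1−0.05) = 0.09975
common cold: 0.45 × 0.4 × (1−0.2) × (1−0.95) = 0.0072
P(allergy | x) = 0.09975 / 0.1097 ≈ 0.909

0.909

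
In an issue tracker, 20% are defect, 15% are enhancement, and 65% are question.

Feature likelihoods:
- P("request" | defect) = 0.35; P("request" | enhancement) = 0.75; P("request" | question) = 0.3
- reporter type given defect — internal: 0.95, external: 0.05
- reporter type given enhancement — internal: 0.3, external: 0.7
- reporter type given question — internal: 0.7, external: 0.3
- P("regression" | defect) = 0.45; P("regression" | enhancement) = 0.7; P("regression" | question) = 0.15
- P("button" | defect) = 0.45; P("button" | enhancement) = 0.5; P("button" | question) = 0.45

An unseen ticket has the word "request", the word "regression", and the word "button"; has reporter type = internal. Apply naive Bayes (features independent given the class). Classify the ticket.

defect

defect: 0.2 × 0.35 × 0.95 × 0.45 × 0.45 = 0.01346625
enhancement: 0.15 × 0.75 × 0.3 × 0.7 × 0.5 = 0.0118125
question: 0.65 × 0.3 × 0.7 × 0.15 × 0.45 = 0.00921375
Highest score → defect.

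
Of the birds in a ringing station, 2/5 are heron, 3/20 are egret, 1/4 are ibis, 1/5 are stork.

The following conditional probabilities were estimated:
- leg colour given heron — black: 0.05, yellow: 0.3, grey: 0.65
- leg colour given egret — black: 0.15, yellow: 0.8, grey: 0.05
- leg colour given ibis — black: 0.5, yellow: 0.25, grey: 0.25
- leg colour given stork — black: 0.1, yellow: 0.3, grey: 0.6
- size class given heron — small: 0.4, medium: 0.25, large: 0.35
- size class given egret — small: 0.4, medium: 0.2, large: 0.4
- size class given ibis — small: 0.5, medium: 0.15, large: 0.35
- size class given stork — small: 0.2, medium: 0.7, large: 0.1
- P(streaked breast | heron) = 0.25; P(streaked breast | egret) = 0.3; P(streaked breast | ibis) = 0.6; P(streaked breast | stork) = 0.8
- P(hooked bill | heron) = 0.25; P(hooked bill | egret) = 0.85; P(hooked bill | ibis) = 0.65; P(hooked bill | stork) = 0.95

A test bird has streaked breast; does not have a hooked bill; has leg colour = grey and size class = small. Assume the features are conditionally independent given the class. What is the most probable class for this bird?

heron

heron: 0.4 × 0.65 × 0.4 × 0.25 × (1−0.25) = 0.0195
egret: 0.15 × 0.05 × 0.4 × 0.3 × (1−0.85) = 0.000135
ibis: 0.25 × 0.25 × 0.5 × 0.6 × (1−0.65) = 0.0065625
stork: 0.2 × 0.6 × 0.2 × 0.8 × (1−0.95) = 0.00096
Highest score → heron.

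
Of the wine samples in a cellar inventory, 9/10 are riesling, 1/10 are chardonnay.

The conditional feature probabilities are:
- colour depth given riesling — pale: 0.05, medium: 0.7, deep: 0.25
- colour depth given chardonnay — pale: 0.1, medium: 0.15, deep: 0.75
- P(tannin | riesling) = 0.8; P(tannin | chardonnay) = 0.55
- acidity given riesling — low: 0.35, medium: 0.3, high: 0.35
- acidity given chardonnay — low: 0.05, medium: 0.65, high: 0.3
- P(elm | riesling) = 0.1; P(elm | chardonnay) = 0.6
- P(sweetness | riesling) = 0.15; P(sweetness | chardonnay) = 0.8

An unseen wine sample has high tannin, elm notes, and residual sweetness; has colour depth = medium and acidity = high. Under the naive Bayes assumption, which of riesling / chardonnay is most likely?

riesling

riesling: 0.9 × 0.7 × 0.8 × 0.35 × 0.1 × 0.15 = 0.002646
chardonnay: 0.1 × 0.15 × 0.55 × 0.3 × 0.6 × 0.8 = 0.001188
Highest score → riesling.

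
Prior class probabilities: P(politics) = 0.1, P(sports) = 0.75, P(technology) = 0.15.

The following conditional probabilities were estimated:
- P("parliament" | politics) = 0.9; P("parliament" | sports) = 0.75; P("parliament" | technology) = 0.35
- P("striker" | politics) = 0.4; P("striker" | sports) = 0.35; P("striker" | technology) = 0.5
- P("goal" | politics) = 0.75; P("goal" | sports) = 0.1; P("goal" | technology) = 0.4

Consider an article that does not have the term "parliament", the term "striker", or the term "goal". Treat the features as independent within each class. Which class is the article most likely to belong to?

sports

politics: 0.1 × (1−0.9) × (1−0.4) × (1−0.75) = 0.0015
sports: 0.75 × (1−0.75) × (1−0.35) × (1−0.1) = 0.1096875
technology: 0.15 × (1−0.35) × (1−0.5) × (1−0.4) = 0.02925
Highest score → sports.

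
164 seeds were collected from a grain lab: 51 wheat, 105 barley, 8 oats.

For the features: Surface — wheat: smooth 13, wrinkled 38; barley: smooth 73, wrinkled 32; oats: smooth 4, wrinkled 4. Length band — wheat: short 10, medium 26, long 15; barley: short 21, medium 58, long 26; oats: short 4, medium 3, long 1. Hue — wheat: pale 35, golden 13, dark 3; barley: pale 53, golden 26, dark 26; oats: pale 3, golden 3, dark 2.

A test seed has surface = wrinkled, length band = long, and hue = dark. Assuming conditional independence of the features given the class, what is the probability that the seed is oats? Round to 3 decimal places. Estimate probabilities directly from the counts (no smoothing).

0.046

wheat: (51/164) × (38/51) × (15/51) × (3/51) ≈ 0.00400878
barley: (105/164) × (32/105) × (26/105) × (26/105) ≈ 0.0119639
oats: (8/164) × (4/8) × (1/8) × (2/8) ≈ 0.000762195
P(oats | x) = 0.000762195 / 0.016734875 ≈ 0.046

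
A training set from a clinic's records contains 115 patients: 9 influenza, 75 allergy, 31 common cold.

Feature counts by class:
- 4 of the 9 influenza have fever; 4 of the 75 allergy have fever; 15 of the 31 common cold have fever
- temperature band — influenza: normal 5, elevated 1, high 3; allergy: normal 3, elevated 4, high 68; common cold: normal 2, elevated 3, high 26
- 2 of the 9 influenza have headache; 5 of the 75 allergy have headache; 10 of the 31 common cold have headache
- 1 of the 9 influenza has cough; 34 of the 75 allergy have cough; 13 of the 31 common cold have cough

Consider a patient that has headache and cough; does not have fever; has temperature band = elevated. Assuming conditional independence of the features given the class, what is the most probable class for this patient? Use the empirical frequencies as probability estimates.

common cold

influenza: (9/115) × (5/9) × (1/9) × (2/9) × (1/9) ≈ 0.000119282
allergy: (75/115) × (71/75) × (4/75) × (5/75) × (34/75) ≈ 0.000995143
common cold: (31/115) × (16/31) × (3/31) × (10/31) × (13/31) ≈ 0.00182138
Highest score → common cold.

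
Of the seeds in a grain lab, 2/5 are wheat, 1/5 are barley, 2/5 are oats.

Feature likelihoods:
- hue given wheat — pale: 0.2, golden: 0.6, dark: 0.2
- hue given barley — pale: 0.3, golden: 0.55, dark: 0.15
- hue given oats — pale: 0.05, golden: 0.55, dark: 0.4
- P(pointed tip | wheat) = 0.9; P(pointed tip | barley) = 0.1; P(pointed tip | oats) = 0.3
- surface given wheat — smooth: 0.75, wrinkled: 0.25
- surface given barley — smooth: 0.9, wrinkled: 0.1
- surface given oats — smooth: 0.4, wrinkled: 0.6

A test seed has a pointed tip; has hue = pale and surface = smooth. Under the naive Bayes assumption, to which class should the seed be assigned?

wheat

wheat: 0.4 × 0.2 × 0.9 × 0.75 = 0.054
barley: 0.2 × 0.3 × 0.1 × 0.9 = 0.0054
oats: 0.4 × 0.05 × 0.3 × 0.4 = 0.0024
Highest score → wheat.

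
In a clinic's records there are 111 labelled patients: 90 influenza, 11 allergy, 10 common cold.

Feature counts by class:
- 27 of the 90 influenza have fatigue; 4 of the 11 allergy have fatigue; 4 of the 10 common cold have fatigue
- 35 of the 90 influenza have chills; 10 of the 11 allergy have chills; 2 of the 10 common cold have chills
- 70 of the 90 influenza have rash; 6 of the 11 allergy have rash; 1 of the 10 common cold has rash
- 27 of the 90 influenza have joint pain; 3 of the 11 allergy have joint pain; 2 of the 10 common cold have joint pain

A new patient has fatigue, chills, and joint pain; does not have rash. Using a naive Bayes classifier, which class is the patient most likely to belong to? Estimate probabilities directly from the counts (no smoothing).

influenza: (90/111) × (27/90) × (35/90) × (20/90) × (27/90) ≈ 0.00630631
allergy: (11/111) × (4/11) × (10/11) × (5/11) × (3/11) ≈ 0.00406116
common cold: (10/111) × (4/10) × (2/10) × (9/10) × (2/10) ≈ 0.0012973
Highest score → influenza.

influenza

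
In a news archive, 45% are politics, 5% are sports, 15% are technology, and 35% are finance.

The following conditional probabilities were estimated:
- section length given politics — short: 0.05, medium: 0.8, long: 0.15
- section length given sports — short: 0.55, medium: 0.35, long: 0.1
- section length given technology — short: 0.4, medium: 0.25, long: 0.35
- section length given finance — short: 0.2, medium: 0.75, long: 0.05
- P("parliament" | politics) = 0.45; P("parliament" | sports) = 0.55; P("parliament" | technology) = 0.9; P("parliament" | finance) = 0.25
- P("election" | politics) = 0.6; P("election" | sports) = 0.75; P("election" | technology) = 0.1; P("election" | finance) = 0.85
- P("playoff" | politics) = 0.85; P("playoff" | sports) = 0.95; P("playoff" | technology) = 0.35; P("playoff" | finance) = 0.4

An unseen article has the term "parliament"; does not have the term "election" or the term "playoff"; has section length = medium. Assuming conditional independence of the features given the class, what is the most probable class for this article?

technology

politics: 0.45 × 0.8 × 0.45 × (1−0.6) × (1−0.85) = 0.00972
sports: 0.05 × 0.35 × 0.55 × (1−0.75) × (1−0.95) = 0.0001203125
technology: 0.15 × 0.25 × 0.9 × (1−0.1) × (1−0.35) = 0.01974375
finance: 0.35 × 0.75 × 0.25 × (1−0.85) × (1−0.4) = 0.00590625
Highest score → technology.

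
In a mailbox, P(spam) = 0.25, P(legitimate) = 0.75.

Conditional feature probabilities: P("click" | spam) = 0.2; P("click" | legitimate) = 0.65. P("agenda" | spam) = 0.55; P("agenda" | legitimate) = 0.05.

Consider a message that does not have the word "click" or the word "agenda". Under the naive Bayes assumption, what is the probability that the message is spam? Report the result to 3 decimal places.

0.265

spam: 0.25 × (1−0.2) × (1−0.55) = 0.09
legitimate: 0.75 × (1−0.65) × (1−0.05) = 0.249375
P(spam | x) = 0.09 / 0.339375 ≈ 0.265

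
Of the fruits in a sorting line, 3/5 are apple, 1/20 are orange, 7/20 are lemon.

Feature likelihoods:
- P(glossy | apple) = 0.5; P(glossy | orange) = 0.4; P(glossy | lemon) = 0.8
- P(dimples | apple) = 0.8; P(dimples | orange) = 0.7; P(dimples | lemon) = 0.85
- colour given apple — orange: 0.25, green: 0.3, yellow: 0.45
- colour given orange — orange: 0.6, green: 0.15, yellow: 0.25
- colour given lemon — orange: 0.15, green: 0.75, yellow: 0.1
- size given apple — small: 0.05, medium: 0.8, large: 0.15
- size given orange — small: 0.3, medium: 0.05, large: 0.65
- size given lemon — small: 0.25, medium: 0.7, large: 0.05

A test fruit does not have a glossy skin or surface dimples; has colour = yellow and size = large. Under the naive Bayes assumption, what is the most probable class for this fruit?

apple

apple: 0.6 × (1−0.5) × (1−0.8) × 0.45 × 0.15 = 0.00405
orange: 0.05 × (1−0.4) × (1−0.7) × 0.25 × 0.65 = 0.0014625
lemon: 0.35 × (1−0.8) × (1−0.85) × 0.1 × 0.05 = 0.0000525
Highest score → apple.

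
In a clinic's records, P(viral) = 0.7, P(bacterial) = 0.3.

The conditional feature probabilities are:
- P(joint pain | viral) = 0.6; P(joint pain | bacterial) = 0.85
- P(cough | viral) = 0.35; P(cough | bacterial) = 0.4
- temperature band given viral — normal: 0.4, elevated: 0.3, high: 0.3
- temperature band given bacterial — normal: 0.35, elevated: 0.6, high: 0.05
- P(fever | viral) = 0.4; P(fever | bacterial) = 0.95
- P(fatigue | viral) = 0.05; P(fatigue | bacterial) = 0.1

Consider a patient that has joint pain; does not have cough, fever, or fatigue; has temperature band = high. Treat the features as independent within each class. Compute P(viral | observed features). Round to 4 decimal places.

0.9927

viral: 0.7 × 0.6 × (1−0.35) × 0.3 × (1−0.4) × (1−0.05) = 0.046683
bacterial: 0.3 × 0.85 × (1−0.4) × 0.05 × (1−0.95) × (1−0.1) = 0.00034425
P(viral | x) = 0.046683 / 0.04702725 ≈ 0.9927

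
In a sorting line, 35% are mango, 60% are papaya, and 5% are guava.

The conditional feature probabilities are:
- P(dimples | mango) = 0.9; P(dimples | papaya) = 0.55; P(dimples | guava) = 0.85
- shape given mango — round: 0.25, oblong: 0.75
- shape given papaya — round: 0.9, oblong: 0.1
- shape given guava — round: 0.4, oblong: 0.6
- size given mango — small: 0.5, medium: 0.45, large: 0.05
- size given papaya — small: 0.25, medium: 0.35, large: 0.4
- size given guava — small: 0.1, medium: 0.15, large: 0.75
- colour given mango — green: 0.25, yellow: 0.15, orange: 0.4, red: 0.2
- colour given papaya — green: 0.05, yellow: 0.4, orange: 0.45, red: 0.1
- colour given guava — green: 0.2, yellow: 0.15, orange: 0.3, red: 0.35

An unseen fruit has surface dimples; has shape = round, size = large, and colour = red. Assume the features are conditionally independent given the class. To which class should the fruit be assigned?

mango: 0.35 × 0.9 × 0.25 × 0.05 × 0.2 = 0.0007875
papaya: 0.6 × 0.55 × 0.9 × 0.4 × 0.1 = 0.01188
guava: 0.05 × 0.85 × 0.4 × 0.75 × 0.35 = 0.0044625
Highest score → papaya.

papaya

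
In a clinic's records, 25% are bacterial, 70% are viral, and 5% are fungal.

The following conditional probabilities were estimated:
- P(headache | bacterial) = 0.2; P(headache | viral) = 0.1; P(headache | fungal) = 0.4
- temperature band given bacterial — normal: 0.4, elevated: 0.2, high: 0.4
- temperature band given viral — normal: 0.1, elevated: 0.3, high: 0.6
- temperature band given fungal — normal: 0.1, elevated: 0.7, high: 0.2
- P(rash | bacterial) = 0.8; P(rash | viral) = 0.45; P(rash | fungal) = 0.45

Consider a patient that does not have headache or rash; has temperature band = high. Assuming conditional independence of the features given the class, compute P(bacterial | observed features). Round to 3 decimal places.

0.070

bacterial: 0.25 × (1−0.2) × 0.4 × (1−0.8) = 0.016
viral: 0.7 × (1−0.1) × 0.6 × (1−0.45) = 0.2079
fungal: 0.05 × (1−0.4) × 0.2 × (1−0.45) = 0.0033
P(bacterial | x) = 0.016 / 0.2272 ≈ 0.070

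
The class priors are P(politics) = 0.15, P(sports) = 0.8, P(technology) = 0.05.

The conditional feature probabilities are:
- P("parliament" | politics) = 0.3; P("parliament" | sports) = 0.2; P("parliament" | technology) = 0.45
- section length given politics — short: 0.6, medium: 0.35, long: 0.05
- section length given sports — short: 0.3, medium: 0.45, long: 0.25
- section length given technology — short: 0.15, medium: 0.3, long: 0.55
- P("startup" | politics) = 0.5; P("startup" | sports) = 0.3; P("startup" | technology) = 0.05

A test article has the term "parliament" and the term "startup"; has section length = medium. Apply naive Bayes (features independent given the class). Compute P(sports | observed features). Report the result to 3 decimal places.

politics: 0.15 × 0.3 × 0.35 × 0.5 = 0.007875
sports: 0.8 × 0.2 × 0.45 × 0.3 = 0.0216
technology: 0.05 × 0.45 × 0.3 × 0.05 = 0.0003375
P(sports | x) = 0.0216 / 0.0298125 ≈ 0.725

0.725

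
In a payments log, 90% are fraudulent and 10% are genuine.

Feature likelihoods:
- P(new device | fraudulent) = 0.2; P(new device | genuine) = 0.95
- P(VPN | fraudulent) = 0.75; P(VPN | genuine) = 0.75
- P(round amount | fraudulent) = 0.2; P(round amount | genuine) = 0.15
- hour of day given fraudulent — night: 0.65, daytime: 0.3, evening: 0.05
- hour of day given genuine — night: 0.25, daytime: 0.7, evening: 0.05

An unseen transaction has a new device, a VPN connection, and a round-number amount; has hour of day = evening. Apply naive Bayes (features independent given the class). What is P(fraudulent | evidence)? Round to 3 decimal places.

fraudulent: 0.9 × 0.2 × 0.75 × 0.2 × 0.05 = 0.00135
genuine: 0.1 × 0.95 × 0.75 × 0.15 × 0.05 = 0.000534375
P(fraudulent | x) = 0.00135 / 0.001884375 ≈ 0.716

0.716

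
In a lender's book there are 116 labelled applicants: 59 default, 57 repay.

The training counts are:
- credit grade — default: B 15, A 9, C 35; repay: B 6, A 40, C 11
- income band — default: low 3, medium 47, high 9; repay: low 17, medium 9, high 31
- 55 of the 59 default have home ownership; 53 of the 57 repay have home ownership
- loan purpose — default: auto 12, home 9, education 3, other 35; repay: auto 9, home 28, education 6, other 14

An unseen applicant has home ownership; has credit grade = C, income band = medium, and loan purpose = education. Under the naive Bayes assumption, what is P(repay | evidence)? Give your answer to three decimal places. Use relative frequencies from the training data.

default: (59/116) × (35/59) × (47/59) × (55/59) × (3/59) ≈ 0.0113929
repay: (57/116) × (11/57) × (9/57) × (53/57) × (6/57) ≈ 0.00146548
P(repay | x) = 0.00146548 / 0.01285838 ≈ 0.114

0.114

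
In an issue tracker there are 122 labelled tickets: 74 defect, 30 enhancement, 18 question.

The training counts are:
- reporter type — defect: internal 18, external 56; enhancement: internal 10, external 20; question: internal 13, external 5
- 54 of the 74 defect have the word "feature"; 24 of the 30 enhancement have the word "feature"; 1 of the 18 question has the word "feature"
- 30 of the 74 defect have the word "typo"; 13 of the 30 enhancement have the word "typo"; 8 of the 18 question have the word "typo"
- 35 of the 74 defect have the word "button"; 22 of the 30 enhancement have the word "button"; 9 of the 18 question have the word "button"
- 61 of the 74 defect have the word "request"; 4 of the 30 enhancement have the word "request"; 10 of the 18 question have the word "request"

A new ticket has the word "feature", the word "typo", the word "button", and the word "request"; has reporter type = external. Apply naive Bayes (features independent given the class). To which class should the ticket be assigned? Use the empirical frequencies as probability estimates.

defect: (74/122) × (56/74) × (54/74) × (30/74) × (35/74) × (61/74) ≈ 0.0529437
enhancement: (30/122) × (20/30) × (24/30) × (13/30) × (22/30) × (4/30) ≈ 0.00555677
question: (18/122) × (5/18) × (1/18) × (8/18) × (9/18) × (10/18) ≈ 0.000281095
Highest score → defect.

defect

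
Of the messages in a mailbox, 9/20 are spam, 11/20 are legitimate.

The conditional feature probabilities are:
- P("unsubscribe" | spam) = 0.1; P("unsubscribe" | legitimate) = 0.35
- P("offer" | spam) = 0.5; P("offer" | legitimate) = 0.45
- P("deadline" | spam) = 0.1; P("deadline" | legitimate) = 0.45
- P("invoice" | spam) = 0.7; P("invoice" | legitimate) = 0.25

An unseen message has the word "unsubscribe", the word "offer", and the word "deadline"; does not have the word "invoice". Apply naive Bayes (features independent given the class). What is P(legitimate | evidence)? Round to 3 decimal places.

spam: 0.45 × 0.1 × 0.5 × 0.1 × (1−0.7) = 0.000675
legitimate: 0.55 × 0.35 × 0.45 × 0.45 × (1−0.25) = 0.0292359375
P(legitimate | x) = 0.0292359375 / 0.0299109375 ≈ 0.977

0.977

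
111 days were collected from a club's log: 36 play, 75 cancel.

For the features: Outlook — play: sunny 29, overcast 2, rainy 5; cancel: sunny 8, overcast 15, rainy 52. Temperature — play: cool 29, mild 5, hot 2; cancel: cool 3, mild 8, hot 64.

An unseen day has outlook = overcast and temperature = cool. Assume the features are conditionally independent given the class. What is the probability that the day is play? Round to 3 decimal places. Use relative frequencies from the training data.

play: (36/111) × (2/36) × (29/36) ≈ 0.0145145
cancel: (75/111) × (15/75) × (3/75) ≈ 0.00540541
P(play | x) = 0.0145145 / 0.01991991 ≈ 0.729

0.729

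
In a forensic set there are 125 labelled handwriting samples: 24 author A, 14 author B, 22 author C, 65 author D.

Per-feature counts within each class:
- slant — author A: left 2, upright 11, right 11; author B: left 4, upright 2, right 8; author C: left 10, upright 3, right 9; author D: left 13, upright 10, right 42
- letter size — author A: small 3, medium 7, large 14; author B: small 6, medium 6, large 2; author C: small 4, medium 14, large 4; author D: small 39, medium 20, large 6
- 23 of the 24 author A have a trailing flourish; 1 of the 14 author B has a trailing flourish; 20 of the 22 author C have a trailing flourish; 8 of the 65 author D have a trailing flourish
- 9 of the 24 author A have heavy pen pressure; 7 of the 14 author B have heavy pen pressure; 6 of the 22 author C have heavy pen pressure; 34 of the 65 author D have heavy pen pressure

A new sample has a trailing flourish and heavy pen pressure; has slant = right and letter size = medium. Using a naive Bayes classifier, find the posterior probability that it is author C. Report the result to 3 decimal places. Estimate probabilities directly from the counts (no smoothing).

0.403

author A: (24/125) × (11/24) × (7/24) × (23/24) × (9/24) ≈ 0.00922396
author B: (14/125) × (8/14) × (6/14) × (1/14) × (7/14) ≈ 0.000979592
author C: (22/125) × (9/22) × (14/22) × (20/22) × (6/22) ≈ 0.0113599
author D: (65/125) × (42/65) × (20/65) × (8/65) × (34/65) ≈ 0.00665577
P(author C | x) = 0.0113599 / 0.028219222 ≈ 0.403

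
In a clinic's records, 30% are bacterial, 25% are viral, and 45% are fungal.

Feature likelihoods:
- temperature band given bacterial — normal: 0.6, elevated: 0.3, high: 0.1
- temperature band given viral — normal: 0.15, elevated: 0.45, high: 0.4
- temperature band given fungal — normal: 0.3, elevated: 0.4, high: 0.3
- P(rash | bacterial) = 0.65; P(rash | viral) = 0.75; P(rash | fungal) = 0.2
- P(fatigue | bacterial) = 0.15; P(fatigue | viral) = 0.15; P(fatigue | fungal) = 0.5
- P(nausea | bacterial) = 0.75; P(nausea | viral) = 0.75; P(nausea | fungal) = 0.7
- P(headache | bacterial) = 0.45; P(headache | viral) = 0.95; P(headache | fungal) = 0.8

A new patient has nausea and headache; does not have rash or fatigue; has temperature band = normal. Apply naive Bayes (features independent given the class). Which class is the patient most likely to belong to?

bacterial: 0.3 × 0.6 × (1−0.65) × (1−0.15) × 0.75 × 0.45 = 0.018073125
viral: 0.25 × 0.15 × (1−0.75) × (1−0.15) × 0.75 × 0.95 = 0.005677734375
fungal: 0.45 × 0.3 × (1−0.2) × (1−0.5) × 0.7 × 0.8 = 0.03024
Highest score → fungal.

fungal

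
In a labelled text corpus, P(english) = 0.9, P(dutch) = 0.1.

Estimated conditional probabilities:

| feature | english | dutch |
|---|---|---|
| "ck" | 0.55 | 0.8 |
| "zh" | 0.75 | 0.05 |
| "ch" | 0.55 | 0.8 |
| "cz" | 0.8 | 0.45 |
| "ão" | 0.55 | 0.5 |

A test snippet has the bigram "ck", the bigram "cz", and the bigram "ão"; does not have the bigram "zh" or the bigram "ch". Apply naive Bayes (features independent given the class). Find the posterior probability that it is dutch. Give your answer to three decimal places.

0.122

english: 0.9 × 0.55 × (1−0.75) × (1−0.55) × 0.8 × 0.55 = 0.0245025
dutch: 0.1 × 0.8 × (1−0.05) × (1−0.8) × 0.45 × 0.5 = 0.00342
P(dutch | x) = 0.00342 / 0.0279225 ≈ 0.122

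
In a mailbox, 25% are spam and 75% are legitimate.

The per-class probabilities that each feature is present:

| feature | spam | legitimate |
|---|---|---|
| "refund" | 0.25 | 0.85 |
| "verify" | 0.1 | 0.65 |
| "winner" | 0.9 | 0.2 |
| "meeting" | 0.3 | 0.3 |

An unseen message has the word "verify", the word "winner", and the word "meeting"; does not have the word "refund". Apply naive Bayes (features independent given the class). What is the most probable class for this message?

spam: 0.25 × (1−0.25) × 0.1 × 0.9 × 0.3 = 0.0050625
legitimate: 0.75 × (1−0.85) × 0.65 × 0.2 × 0.3 = 0.0043875
Highest score → spam.

spam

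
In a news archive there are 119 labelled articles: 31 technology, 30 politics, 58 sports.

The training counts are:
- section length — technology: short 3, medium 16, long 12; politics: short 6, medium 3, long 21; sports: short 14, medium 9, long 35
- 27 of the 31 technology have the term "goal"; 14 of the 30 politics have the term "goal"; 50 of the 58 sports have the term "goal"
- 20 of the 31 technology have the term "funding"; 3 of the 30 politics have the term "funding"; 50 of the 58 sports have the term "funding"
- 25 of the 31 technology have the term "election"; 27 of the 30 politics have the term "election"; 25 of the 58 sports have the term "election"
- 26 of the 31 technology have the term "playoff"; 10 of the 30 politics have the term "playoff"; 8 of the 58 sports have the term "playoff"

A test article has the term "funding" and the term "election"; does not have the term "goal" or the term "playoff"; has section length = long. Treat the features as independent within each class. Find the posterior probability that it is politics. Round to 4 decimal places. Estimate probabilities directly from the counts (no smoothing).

0.2862

technology: (31/119) × (12/31) × (4/31) × (20/31) × (25/31) × (5/31) ≈ 0.00109191
politics: (30/119) × (21/30) × (16/30) × (3/30) × (27/30) × (20/30) ≈ 0.00564706
sports: (58/119) × (35/58) × (8/58) × (50/58) × (25/58) × (50/58) ≈ 0.0129951
P(politics | x) = 0.00564706 / 0.01973407 ≈ 0.2862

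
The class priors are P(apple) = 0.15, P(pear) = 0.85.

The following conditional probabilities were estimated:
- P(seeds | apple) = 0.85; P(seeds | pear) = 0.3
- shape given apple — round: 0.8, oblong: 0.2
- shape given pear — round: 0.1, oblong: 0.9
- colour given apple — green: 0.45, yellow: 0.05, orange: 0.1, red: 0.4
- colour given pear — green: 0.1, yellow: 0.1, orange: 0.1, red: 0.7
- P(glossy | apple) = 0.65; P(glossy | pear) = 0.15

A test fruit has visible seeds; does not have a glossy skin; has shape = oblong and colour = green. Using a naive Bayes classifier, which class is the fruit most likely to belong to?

pear

apple: 0.15 × 0.85 × 0.2 × 0.45 × (1−0.65) = 0.00401625
pear: 0.85 × 0.3 × 0.9 × 0.1 × (1−0.15) = 0.0195075
Highest score → pear.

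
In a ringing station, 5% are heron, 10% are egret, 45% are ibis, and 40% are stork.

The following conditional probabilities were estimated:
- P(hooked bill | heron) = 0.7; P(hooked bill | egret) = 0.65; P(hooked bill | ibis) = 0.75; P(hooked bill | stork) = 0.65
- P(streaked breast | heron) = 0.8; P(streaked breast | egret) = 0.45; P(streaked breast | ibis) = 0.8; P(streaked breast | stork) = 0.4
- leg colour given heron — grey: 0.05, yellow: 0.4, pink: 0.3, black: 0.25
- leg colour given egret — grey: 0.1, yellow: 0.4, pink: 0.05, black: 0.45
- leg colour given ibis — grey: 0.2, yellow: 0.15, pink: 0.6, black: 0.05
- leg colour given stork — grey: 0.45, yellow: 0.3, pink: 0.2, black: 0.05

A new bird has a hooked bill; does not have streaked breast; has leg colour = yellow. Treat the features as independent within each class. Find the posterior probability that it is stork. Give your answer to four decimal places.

0.6322

heron: 0.05 × 0.7 × (1−0.8) × 0.4 = 0.0028
egret: 0.1 × 0.65 × (1−0.45) × 0.4 = 0.0143
ibis: 0.45 × 0.75 × (1−0.8) × 0.15 = 0.010125
stork: 0.4 × 0.65 × (1−0.4) × 0.3 = 0.0468
P(stork | x) = 0.0468 / 0.074025 ≈ 0.6322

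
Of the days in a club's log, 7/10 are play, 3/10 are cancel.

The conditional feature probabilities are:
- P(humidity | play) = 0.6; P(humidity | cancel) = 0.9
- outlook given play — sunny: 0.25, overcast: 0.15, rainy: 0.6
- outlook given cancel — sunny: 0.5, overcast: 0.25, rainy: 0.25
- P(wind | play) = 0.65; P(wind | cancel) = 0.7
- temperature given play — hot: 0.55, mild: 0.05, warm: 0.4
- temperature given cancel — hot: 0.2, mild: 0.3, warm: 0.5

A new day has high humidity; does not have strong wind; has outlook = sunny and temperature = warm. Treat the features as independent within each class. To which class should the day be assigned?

cancel

play: 0.7 × 0.6 × 0.25 × (1−0.65) × 0.4 = 0.0147
cancel: 0.3 × 0.9 × 0.5 × (1−0.7) × 0.5 = 0.02025
Highest score → cancel.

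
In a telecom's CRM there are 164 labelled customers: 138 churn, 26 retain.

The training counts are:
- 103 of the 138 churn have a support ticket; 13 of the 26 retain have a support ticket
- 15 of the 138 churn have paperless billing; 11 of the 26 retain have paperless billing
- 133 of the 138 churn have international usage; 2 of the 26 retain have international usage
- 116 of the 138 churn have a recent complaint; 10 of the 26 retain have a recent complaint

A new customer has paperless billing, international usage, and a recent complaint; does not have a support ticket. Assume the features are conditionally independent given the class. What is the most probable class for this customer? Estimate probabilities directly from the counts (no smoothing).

churn

churn: (138/164) × (35/138) × (15/138) × (133/138) × (116/138) ≈ 0.0187926
retain: (26/164) × (13/26) × (11/26) × (2/26) × (10/26) ≈ 0.000992207
Highest score → churn.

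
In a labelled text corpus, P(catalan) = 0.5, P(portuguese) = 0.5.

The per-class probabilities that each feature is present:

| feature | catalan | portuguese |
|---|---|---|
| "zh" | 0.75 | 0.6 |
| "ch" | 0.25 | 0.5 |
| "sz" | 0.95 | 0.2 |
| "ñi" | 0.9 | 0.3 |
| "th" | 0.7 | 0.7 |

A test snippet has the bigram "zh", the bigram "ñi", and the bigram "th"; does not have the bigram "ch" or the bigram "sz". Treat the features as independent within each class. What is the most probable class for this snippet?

portuguese

catalan: 0.5 × 0.75 × (1−0.25) × (1−0.95) × 0.9 × 0.7 = 0.008859375
portuguese: 0.5 × 0.6 × (1−0.5) × (1−0.2) × 0.3 × 0.7 = 0.0252
Highest score → portuguese.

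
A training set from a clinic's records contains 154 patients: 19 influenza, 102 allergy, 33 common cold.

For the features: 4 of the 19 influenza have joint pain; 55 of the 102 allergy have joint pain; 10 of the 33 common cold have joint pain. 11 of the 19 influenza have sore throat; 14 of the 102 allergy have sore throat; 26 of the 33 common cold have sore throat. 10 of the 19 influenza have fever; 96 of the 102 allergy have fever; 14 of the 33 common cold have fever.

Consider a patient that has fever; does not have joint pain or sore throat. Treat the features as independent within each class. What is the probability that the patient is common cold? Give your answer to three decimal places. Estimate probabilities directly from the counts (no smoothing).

0.048

influenza: (19/154) × (15/19) × (8/19) × (10/19) ≈ 0.0215851
allergy: (102/154) × (47/102) × (88/102) × (96/102) ≈ 0.247817
common cold: (33/154) × (23/33) × (7/33) × (14/33) ≈ 0.0134402
P(common cold | x) = 0.0134402 / 0.2828423 ≈ 0.048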